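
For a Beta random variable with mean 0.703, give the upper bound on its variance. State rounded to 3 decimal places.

Var = μ(1−μ)/(α+β+1), which approaches μ(1−μ) as α+β → 0.
So the supremum is μ(1−μ) = 0.703×0.297 = 0.209.

0.209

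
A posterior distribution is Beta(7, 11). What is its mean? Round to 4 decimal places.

The Beta mean is α/(α+β) = 7/(7+11) = 0.3889.

0.3889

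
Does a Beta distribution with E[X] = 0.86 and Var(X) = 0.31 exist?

A Beta with mean μ has variance μ(1−μ)/(α+β+1) < μ(1−μ).
Here μ(1−μ) = 0.86×0.14 = 0.1204, and 0.31 ≥ 0.1204.

No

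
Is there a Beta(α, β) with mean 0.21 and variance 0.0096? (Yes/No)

Yes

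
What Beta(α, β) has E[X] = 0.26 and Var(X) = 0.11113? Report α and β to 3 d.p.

Write ν = α+β; then α = μν and Var = μ(1−μ)/(ν+1).
ν = μ(1−μ)/Var − 1 = 0.1924/0.11113 − 1 = 0.7313.
α = 0.26·0.7313 = 0.190, β = 0.74·0.7313 = 0.541.

α = 0.190, β = 0.541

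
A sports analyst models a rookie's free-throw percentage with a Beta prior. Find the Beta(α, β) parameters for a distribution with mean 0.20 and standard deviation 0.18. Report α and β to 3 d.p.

Variance = 0.18² = 0.0324. The moment-matching identity α+β = μ(1−μ)/Var − 1 gives
α+β = 0.1600/0.0324 − 1 = 3.9383, so α = μ·3.9383 = 0.788 and β = (1−μ)·3.9383 = 3.151.

α = 0.788, β = 3.151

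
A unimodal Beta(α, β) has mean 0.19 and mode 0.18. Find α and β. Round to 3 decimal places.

α = 12.160, β = 51.840

With s = α+β: μ = α/s and mode = (α−1)/(s−2). Eliminating α = μs,
μs − 1 = m(s−2) ⇒ s(μ−m) = 1−2m ⇒ s = 0.64/0.01 = 64.0000.
So α = μs = 12.160, β = (1−μ)s = 51.840.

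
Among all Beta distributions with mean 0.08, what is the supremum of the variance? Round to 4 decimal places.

0.0736

For fixed mean μ the Beta variance is μ(1−μ)/(α+β+1), increasing as α+β decreases.
Its least upper bound (not attained) is μ(1−μ) = 0.08·0.92 = 0.0736.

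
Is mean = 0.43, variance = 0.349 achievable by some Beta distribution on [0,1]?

A Beta with mean μ has variance μ(1−μ)/(α+β+1) < μ(1−μ).
Here μ(1−μ) = 0.43×0.57 = 0.2451, and 0.349 ≥ 0.2451.

No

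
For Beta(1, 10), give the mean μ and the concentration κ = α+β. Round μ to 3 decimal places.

κ = α+β = 1+10 = 11; μ = α/κ = 1/11 = 0.091.

μ = 0.091, κ = 11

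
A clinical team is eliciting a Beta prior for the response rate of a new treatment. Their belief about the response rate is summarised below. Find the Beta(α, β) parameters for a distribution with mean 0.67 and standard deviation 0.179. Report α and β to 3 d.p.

α = 3.953, β = 1.947

Variance = 0.179² = 0.032041. The moment-matching identity α+β = μ(1−μ)/Var − 1 gives
α+β = 0.2211/0.032041 − 1 = 5.9005, so α = μ·5.9005 = 3.953 and β = (1−μ)·5.9005 = 1.947.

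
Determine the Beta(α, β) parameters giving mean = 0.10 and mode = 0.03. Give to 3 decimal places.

With s = α+β: μ = α/s and mode = (α−1)/(s−2). Eliminating α = μs,
μs − 1 = m(s−2) ⇒ s(μ−m) = 1−2m ⇒ s = 0.94/0.07 = 13.4286.
So α = μs = 1.343, β = (1−μ)s = 12.086.

α = 1.343, β = 12.086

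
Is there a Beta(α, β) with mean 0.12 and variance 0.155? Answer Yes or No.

The Beta variance bound is σ² < μ(1−μ).
Here μ(1−μ) = 0.12×0.88 = 0.1056, and 0.155 ≥ 0.1056.

No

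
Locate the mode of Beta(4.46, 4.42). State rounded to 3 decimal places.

With α,β > 1, mode = (α−1)/(α+β−2) = 3.46/6.88 = 0.503.

0.503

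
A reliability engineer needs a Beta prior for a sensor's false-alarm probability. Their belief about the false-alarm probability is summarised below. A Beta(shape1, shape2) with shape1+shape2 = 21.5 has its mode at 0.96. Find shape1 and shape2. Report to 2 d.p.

Mode = (shape1−1)/(κ−2) with κ = shape1+shape2, so shape1−1 = 0.96·19.5 = 18.72.
shape1 = 19.72; shape2 = κ − shape1 = 1.78.

shape1 = 19.72, shape2 = 1.78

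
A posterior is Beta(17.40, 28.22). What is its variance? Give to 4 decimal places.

μ = 17.40/45.62 = 0.381412; Var = μ(1−μ)/(α+β+1) = 0.2359368/46.62 = 0.0051.

0.0051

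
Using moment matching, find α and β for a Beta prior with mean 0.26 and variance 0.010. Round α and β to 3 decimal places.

α = 4.742, β = 13.498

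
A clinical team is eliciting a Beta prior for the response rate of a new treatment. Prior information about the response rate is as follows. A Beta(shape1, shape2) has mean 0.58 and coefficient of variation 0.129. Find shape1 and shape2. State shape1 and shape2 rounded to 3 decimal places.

shape1 = 24.659, shape2 = 17.856

σ = CV·μ = 0.129×0.58 = 0.07482, so σ² = 0.005598.
s+1 = μ(1−μ)/σ² = 0.2436/0.005598 = 43.5153, so s = shape1+shape2 = 42.5153.
shape1 = μs = 24.659, shape2 = (1−μ)s = 17.856.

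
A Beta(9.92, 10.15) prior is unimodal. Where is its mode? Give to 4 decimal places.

0.4936

With α,β > 1, mode = (α−1)/(α+β−2) = 8.92/18.07 = 0.4936.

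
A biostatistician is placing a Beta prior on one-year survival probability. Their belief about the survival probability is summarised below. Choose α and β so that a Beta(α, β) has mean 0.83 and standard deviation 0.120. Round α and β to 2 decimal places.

Variance = 0.120² = 0.014400. The moment-matching identity α+β = μ(1−μ)/Var − 1 gives
α+β = 0.1411/0.014400 − 1 = 8.7986, so α = μ·8.7986 = 7.30 and β = (1−μ)·8.7986 = 1.50.

α = 7.30, β = 1.50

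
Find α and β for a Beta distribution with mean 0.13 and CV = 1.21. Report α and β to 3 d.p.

α = 0.464, β = 3.107

σ = CV·μ = 1.21×0.13 = 0.15730, so σ² = 0.024743.
s+1 = μ(1−μ)/σ² = 0.1131/0.024743 = 4.5709, so s = α+β = 3.5709.
α = μs = 0.464, β = (1−μ)s = 3.107.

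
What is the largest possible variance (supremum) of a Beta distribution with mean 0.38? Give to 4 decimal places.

0.2356

Var = μ(1−μ)/(α+β+1), which approaches μ(1−μ) as α+β → 0.
So the supremum is μ(1−μ) = 0.38×0.62 = 0.2356.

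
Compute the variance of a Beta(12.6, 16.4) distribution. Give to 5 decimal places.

Var = αβ/[(α+β)²(α+β+1)] = (12.6×16.4)/(29.0²×30.0) = 206.64/25230.000 = 0.00819.

0.00819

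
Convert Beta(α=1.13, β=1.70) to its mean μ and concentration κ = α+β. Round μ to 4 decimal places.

κ = α+β = 1.13+1.70 = 2.83; μ = α/κ = 1.13/2.83 = 0.3993.

μ = 0.3993, κ = 2.83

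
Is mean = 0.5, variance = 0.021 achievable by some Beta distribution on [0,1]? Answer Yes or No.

A Beta with mean μ has variance μ(1−μ)/(α+β+1) < μ(1−μ).
Here μ(1−μ) = 0.5×0.5 = 0.25, and 0.021 < 0.25.

Yes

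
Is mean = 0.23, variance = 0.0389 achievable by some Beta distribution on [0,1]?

Yes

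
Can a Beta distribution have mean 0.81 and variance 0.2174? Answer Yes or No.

A Beta with mean μ has variance μ(1−μ)/(α+β+1) < μ(1−μ).
Here μ(1−μ) = 0.81×0.19 = 0.1539, and 0.2174 ≥ 0.1539.

No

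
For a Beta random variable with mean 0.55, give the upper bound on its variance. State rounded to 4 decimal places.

Var = μ(1−μ)/(α+β+1), which approaches μ(1−μ) as α+β → 0.
So the supremum is μ(1−μ) = 0.55×0.45 = 0.2475.

0.2475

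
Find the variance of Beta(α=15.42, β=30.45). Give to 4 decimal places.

0.0048

Var = αβ/[(α+β)²(α+β+1)] = (15.42×30.45)/(45.87²×46.87) = 469.5390/98617.146903 = 0.0048.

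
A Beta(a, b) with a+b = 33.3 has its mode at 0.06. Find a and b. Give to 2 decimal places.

a = 2.88, b = 30.42

For a,b>1 the mode is (a−1)/(a+b−2), so a = mode·(κ−2)+1 = 0.06×31.3+1 = 2.88.
And b = (1−mode)·(κ−2)+1 = 0.94×31.3+1 = 30.42.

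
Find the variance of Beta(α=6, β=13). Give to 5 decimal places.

0.01080

α+β = 19 and αβ = 78, so Var = αβ/[(α+β)²(α+β+1)] = 78/7220 = 0.01080.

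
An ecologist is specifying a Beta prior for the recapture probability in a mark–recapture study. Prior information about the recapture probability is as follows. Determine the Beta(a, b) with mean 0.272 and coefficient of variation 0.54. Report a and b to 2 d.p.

a = 2.22, b = 5.95

Var = (CV·μ)² = (0.54×0.272)² = 0.021574.
a+b = μ(1−μ)/Var − 1 = 0.198016/0.021574 − 1 = 8.1786.
Thus a = 0.272·8.1786 = 2.22 and b = 0.728·8.1786 = 5.95.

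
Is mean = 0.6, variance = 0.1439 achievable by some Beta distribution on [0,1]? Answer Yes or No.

A Beta with mean μ has variance μ(1−μ)/(α+β+1) < μ(1−μ).
Here μ(1−μ) = 0.6×0.4 = 0.24, and 0.1439 < 0.24.

Yes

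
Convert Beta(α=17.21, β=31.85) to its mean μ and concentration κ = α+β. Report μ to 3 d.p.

κ = α+β = 17.21+31.85 = 49.06; μ = α/κ = 17.21/49.06 = 0.351.

μ = 0.351, κ = 49.06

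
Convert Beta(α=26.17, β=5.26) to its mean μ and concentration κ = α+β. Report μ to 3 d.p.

κ = α+β = 26.17+5.26 = 31.43; μ = α/κ = 26.17/31.43 = 0.833.

μ = 0.833, κ = 31.43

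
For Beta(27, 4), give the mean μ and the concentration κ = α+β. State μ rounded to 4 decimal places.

μ = 0.8710, κ = 31

κ = α+β = 27+4 = 31; μ = α/κ = 27/31 = 0.8710.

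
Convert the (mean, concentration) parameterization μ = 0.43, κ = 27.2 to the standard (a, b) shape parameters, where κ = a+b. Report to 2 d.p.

Split κ in proportion μ : (1−μ): a = 0.43·27.2 = 11.70, b = 27.2 − 11.70 = 15.50.

a = 11.70, b = 15.50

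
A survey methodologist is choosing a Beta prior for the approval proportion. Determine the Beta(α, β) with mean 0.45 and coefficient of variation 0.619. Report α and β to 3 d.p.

Var = (CV·μ)² = (0.619×0.45)² = 0.077590.
α+β = μ(1−μ)/Var − 1 = 0.2475/0.077590 − 1 = 2.1898.
Thus α = 0.45·2.1898 = 0.985 and β = 0.55·2.1898 = 1.204.

α = 0.985, β = 1.204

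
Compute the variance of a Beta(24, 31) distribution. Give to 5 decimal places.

0.00439

Var = αβ/[(α+β)²(α+β+1)] = (24×31)/(55²×56) = 744/169400 = 0.00439.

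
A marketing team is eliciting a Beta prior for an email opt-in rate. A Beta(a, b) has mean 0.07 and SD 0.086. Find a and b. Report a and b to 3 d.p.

a = 0.546, b = 7.256

Variance = 0.086² = 0.007396. The moment-matching identity a+b = μ(1−μ)/Var − 1 gives
a+b = 0.0651/0.007396 − 1 = 7.8021, so a = μ·7.8021 = 0.546 and b = (1−μ)·7.8021 = 7.256.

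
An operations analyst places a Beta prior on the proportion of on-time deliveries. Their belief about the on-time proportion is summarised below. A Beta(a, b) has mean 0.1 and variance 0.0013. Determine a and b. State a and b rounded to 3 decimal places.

a = 6.823, b = 61.408

Write ν = a+b; then a = μν and Var = μ(1−μ)/(ν+1).
ν = μ(1−μ)/Var − 1 = 0.09/0.0013 − 1 = 68.2308.
a = 0.1·68.2308 = 6.823, b = 0.9·68.2308 = 61.408.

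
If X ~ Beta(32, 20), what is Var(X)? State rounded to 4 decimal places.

Var = αβ/[(α+β)²(α+β+1)] = (32×20)/(52²×53) = 640/143312 = 0.0045.

0.0045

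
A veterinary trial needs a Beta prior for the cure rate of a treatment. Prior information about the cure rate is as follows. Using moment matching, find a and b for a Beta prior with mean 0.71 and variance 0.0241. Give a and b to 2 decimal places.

a = 5.36, b = 2.19

Let s = a+b. The Beta variance is μ(1−μ)/(s+1).
So s+1 = μ(1−μ)/σ² = (0.71×0.29)/0.0241 = 0.2059/0.0241 = 8.5436, giving s = 7.5436.
Then a = μs = 0.71×7.5436 = 5.36 and b = (1−μ)s = 0.29×7.5436 = 2.19.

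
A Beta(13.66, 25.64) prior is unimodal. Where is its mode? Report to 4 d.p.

The density x^(α−1)(1−x)^(β−1) is maximised at (α−1)/(α+β−2) = 12.66/37.30 = 0.3394.

0.3394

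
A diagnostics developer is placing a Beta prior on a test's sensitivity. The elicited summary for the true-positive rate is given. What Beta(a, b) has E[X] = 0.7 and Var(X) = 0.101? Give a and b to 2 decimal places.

Let s = a+b. The Beta variance is μ(1−μ)/(s+1).
So s+1 = μ(1−μ)/σ² = (0.7×0.3)/0.101 = 0.21/0.101 = 2.0792, giving s = 1.0792.
Then a = μs = 0.7×1.0792 = 0.76 and b = (1−μ)s = 0.3×1.0792 = 0.32.

a = 0.76, b = 0.32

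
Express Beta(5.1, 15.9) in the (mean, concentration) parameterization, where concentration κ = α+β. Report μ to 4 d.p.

κ = α+β = 5.1+15.9 = 21.0; μ = α/κ = 5.1/21.0 = 0.2429.

μ = 0.2429, κ = 21.0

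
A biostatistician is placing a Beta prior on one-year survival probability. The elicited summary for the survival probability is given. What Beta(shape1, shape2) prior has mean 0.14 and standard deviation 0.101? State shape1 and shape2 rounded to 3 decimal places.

shape1 = 1.512, shape2 = 9.290

σ² = 0.101² = 0.010201.
With s = shape1+shape2, Var = μ(1−μ)/(s+1), so s+1 = (0.14×0.86)/0.010201 = 11.8028 and s = 10.8028.
shape1 = μs = 1.512, shape2 = (1−μ)s = 9.290.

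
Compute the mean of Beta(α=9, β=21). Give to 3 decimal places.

E[X] = α/(α+β) = 9/30 = 0.300.

0.300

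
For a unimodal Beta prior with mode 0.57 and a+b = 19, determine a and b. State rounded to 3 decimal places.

a = 10.690, b = 8.310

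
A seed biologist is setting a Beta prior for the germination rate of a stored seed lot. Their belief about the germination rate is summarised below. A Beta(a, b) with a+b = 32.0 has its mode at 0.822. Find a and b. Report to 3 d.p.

Mode = (a−1)/(κ−2) with κ = a+b, so a−1 = 0.822·30.0 = 24.660.
a = 25.660; b = κ − a = 6.340.

a = 25.660, b = 6.340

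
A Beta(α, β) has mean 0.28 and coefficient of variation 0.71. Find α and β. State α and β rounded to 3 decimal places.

α = 1.148, β = 2.953

Var = (CV·μ)² = (0.71×0.28)² = 0.039521.
α+β = μ(1−μ)/Var − 1 = 0.2016/0.039521 − 1 = 4.1010.
Thus α = 0.28·4.1010 = 1.148 and β = 0.72·4.1010 = 2.953.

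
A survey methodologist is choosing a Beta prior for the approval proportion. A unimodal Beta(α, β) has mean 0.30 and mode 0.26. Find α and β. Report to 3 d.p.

Let s = α+β. Mean gives α = μs = 0.30s; mode gives (α−1)/(s−2) = 0.26.
Substituting: 0.30s − 1 = 0.26(s−2) = 0.26s − 0.52, so 0.04s = 0.48 and s = 12.0000.
Then α = 0.30×12.0000 = 3.600 and β = s−α = 8.400.

α = 3.600, β = 8.400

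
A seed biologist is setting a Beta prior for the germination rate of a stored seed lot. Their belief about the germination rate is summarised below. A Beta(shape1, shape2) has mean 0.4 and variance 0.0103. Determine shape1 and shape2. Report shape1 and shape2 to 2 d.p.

By moment matching, shape1+shape2 = μ(1−μ)/σ² − 1 = (0.4·0.6)/0.0103 − 1 = 23.3010 − 1 = 22.3010.
Since shape1/(shape1+shape2) = μ, shape1 = 0.4·22.3010 = 8.92 and shape2 = 0.6·22.3010 = 13.38.

shape1 = 8.92, shape2 = 13.38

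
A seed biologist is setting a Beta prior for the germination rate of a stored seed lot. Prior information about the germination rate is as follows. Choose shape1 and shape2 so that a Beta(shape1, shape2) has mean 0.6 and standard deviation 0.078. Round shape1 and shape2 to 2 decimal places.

shape1 = 23.07, shape2 = 15.38

First σ² = 0.006084. Setting shape1 = μn, shape2 = (1−μ)n with n = shape1+shape2,
μ(1−μ)/(n+1) = 0.006084 ⇒ n+1 = 0.24/0.006084 = 39.4477 ⇒ n = 38.4477.
Hence shape1 = 0.6×38.4477 = 23.07, shape2 = 0.4×38.4477 = 15.38.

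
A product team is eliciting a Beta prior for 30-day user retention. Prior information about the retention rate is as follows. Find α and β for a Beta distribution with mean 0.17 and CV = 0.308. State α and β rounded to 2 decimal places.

Var = (CV·μ)² = (0.308×0.17)² = 0.002742.
α+β = μ(1−μ)/Var − 1 = 0.1411/0.002742 − 1 = 50.4669.
Thus α = 0.17·50.4669 = 8.58 and β = 0.83·50.4669 = 41.89.

α = 8.58, β = 41.89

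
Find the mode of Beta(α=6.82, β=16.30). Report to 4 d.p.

0.2756

With α,β > 1, mode = (α−1)/(α+β−2) = 5.82/21.12 = 0.2756.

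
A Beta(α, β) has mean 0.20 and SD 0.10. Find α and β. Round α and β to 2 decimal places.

First σ² = 0.0100. Setting α = μn, β = (1−μ)n with n = α+β,
μ(1−μ)/(n+1) = 0.0100 ⇒ n+1 = 0.1600/0.0100 = 16.0000 ⇒ n = 15.0000.
Hence α = 0.20×15.0000 = 3.00, β = 0.80×15.0000 = 12.00.

α = 3.00, β = 12.00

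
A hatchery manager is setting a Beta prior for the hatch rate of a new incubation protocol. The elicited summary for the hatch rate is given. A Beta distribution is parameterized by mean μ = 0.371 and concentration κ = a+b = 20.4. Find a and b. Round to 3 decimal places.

a = 7.568, b = 12.832

Split κ in proportion μ : (1−μ): a = 0.371·20.4 = 7.568, b = 20.4 − 7.568 = 12.832.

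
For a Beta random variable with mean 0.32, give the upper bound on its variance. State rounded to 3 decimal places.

Var = μ(1−μ)/(α+β+1), which approaches μ(1−μ) as α+β → 0.
So the supremum is μ(1−μ) = 0.32×0.68 = 0.218.

0.218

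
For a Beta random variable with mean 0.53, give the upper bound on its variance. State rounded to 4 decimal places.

0.2491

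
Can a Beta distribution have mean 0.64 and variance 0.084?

For any Beta, Var(X) < E[X]·(1−E[X]).
Here μ(1−μ) = 0.64×0.36 = 0.2304, and 0.084 < 0.2304.

Yes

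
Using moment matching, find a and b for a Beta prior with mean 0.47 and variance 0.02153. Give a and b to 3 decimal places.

Write ν = a+b; then a = μν and Var = μ(1−μ)/(ν+1).
ν = μ(1−μ)/Var − 1 = 0.2491/0.02153 − 1 = 10.5699.
a = 0.47·10.5699 = 4.968, b = 0.53·10.5699 = 5.602.

a = 4.968, b = 5.602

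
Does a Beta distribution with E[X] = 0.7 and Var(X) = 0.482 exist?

No

The Beta variance bound is σ² < μ(1−μ).
Here μ(1−μ) = 0.7×0.3 = 0.21, and 0.482 ≥ 0.21.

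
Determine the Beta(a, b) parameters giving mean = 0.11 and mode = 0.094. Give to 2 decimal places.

a = 5.58, b = 45.17

With s = a+b: μ = a/s and mode = (a−1)/(s−2). Eliminating a = μs,
μs − 1 = m(s−2) ⇒ s(μ−m) = 1−2m ⇒ s = 0.812/0.016 = 50.7500.
So a = μs = 5.58, b = (1−μ)s = 45.17.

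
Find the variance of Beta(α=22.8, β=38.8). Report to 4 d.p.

0.0037

Var = αβ/[(α+β)²(α+β+1)] = (22.8×38.8)/(61.6²×62.6) = 884.64/237539.456 = 0.0037.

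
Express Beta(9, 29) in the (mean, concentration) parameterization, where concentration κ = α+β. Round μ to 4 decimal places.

κ = α+β = 9+29 = 38; μ = α/κ = 9/38 = 0.2368.

μ = 0.2368, κ = 38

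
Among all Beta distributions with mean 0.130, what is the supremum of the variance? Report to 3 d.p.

0.113

For fixed mean μ the Beta variance is μ(1−μ)/(α+β+1), increasing as α+β decreases.
Its least upper bound (not attained) is μ(1−μ) = 0.130·0.870 = 0.113.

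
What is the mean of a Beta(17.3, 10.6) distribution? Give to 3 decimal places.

E[X] = α/(α+β) = 17.3/27.9 = 0.620.

0.620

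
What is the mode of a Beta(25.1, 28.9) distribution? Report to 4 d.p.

0.4635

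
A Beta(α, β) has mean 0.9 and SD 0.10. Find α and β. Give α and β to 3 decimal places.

α = 7.200, β = 0.800

σ² = 0.10² = 0.0100.
With s = α+β, Var = μ(1−μ)/(s+1), so s+1 = (0.9×0.1)/0.0100 = 9.0000 and s = 8.0000.
α = μs = 7.200, β = (1−μ)s = 0.800.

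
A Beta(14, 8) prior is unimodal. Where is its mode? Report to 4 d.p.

With α,β > 1, mode = (α−1)/(α+β−2) = 13/20 = 0.6500.

0.6500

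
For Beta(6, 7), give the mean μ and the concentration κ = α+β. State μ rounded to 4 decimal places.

κ = α+β = 6+7 = 13; μ = α/κ = 6/13 = 0.4615.

μ = 0.4615, κ = 13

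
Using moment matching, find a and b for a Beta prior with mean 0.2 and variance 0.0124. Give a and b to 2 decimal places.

a = 2.38, b = 9.52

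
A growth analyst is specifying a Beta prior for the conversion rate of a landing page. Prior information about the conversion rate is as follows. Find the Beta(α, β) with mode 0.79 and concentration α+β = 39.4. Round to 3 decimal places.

α = 30.546, β = 8.854

For α,β>1 the mode is (α−1)/(α+β−2), so α = mode·(κ−2)+1 = 0.79×37.4+1 = 30.546.
And β = (1−mode)·(κ−2)+1 = 0.21×37.4+1 = 8.854.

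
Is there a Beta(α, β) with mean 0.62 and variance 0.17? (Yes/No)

For any Beta, Var(X) < E[X]·(1−E[X]).
Here μ(1−μ) = 0.62×0.38 = 0.2356, and 0.17 < 0.2356.

Yes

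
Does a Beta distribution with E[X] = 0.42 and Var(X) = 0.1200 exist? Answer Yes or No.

Yes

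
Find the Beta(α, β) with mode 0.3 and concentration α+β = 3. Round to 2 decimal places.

α = 1.30, β = 1.70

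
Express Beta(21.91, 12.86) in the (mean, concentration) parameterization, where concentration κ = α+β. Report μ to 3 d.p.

μ = 0.630, κ = 34.77

κ = α+β = 21.91+12.86 = 34.77; μ = α/κ = 21.91/34.77 = 0.630.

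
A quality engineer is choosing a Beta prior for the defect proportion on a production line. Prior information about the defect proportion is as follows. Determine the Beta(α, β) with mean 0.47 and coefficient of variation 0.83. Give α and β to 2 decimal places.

α = 0.30, β = 0.34

σ = CV·μ = 0.83×0.47 = 0.39010, so σ² = 0.152178.
s+1 = μ(1−μ)/σ² = 0.2491/0.152178 = 1.6369, so s = α+β = 0.6369.
α = μs = 0.30, β = (1−μ)s = 0.34.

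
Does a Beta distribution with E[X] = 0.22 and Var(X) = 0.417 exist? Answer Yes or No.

The Beta variance bound is σ² < μ(1−μ).
Here μ(1−μ) = 0.22×0.78 = 0.1716, and 0.417 ≥ 0.1716.

No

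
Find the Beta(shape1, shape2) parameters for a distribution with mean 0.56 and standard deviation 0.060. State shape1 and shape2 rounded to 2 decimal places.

Variance = 0.060² = 0.003600. The moment-matching identity shape1+shape2 = μ(1−μ)/Var − 1 gives
shape1+shape2 = 0.2464/0.003600 − 1 = 67.4444, so shape1 = μ·67.4444 = 37.77 and shape2 = (1−μ)·67.4444 = 29.68.

shape1 = 37.77, shape2 = 29.68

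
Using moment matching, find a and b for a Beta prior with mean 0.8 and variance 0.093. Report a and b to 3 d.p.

Write ν = a+b; then a = μν and Var = μ(1−μ)/(ν+1).
ν = μ(1−μ)/Var − 1 = 0.16/0.093 − 1 = 0.7204.
a = 0.8·0.7204 = 0.576, b = 0.2·0.7204 = 0.144.

a = 0.576, b = 0.144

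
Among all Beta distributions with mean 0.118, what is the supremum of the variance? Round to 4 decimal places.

0.1041

For fixed mean μ the Beta variance is μ(1−μ)/(α+β+1), increasing as α+β decreases.
Its least upper bound (not attained) is μ(1−μ) = 0.118·0.882 = 0.1041.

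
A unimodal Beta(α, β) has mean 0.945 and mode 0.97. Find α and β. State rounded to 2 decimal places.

α = 35.53, β = 2.07

Let s = α+β. Mean gives α = μs = 0.945s; mode gives (α−1)/(s−2) = 0.97.
Substituting: 0.945s − 1 = 0.97(s−2) = 0.97s − 1.94, so -0.025s = -0.94 and s = 37.6000.
Then α = 0.945×37.6000 = 35.53 and β = s−α = 2.07.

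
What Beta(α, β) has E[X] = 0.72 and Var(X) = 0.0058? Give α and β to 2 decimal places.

Let s = α+β. The Beta variance is μ(1−μ)/(s+1).
So s+1 = μ(1−μ)/σ² = (0.72×0.28)/0.0058 = 0.2016/0.0058 = 34.7586, giving s = 33.7586.
Then α = μs = 0.72×33.7586 = 24.31 and β = (1−μ)s = 0.28×33.7586 = 9.45.

α = 24.31, β = 9.45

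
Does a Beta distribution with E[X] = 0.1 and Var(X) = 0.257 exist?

No

The Beta variance bound is σ² < μ(1−μ).
Here μ(1−μ) = 0.1×0.9 = 0.09, and 0.257 ≥ 0.09.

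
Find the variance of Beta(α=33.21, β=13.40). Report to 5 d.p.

Var = αβ/[(α+β)²(α+β+1)] = (33.21×13.40)/(46.61²×47.61) = 445.0140/103432.348881 = 0.00430.

0.00430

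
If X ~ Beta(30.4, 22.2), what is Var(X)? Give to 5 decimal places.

0.00455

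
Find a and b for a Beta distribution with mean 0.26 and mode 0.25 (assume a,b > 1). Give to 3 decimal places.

Let s = a+b. Mean gives a = μs = 0.26s; mode gives (a−1)/(s−2) = 0.25.
Substituting: 0.26s − 1 = 0.25(s−2) = 0.25s − 0.50, so 0.01s = 0.50 and s = 50.0000.
Then a = 0.26×50.0000 = 13.000 and b = s−a = 37.000.

a = 13.000, b = 37.000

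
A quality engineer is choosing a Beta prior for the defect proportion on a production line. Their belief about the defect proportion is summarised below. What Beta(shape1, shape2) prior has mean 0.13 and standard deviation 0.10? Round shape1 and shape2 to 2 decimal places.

First σ² = 0.0100. Setting shape1 = μn, shape2 = (1−μ)n with n = shape1+shape2,
μ(1−μ)/(n+1) = 0.0100 ⇒ n+1 = 0.1131/0.0100 = 11.3100 ⇒ n = 10.3100.
Hence shape1 = 0.13×10.3100 = 1.34, shape2 = 0.87×10.3100 = 8.97.

shape1 = 1.34, shape2 = 8.97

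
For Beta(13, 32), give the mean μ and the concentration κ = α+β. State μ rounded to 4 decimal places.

μ = 0.2889, κ = 45

κ = α+β = 13+32 = 45; μ = α/κ = 13/45 = 0.2889.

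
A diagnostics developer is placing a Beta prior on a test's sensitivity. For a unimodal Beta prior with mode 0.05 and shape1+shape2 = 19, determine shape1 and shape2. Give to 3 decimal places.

shape1 = 1.850, shape2 = 17.150

Since the density peak of Beta(shape1,shape2) is at (shape1−1)/(shape1+shape2−2),
shape1 = 1 + 0.05(19−2) = 1.850 and shape2 = 19 − 1.850 = 17.150.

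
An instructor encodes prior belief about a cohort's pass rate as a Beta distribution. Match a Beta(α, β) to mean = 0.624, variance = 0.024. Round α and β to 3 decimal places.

Let s = α+β. The Beta variance is μ(1−μ)/(s+1).
So s+1 = μ(1−μ)/σ² = (0.624×0.376)/0.024 = 0.234624/0.024 = 9.7760, giving s = 8.7760.
Then α = μs = 0.624×8.7760 = 5.476 and β = (1−μ)s = 0.376×8.7760 = 3.300.

α = 5.476, β = 3.300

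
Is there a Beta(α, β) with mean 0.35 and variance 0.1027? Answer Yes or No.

A Beta with mean μ has variance μ(1−μ)/(α+β+1) < μ(1−μ).
Here μ(1−μ) = 0.35×0.65 = 0.2275, and 0.1027 < 0.2275.

Yes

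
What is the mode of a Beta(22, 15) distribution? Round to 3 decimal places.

0.600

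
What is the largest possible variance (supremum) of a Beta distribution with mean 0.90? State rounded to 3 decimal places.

0.090

For fixed mean μ the Beta variance is μ(1−μ)/(α+β+1), increasing as α+β decreases.
Its least upper bound (not attained) is μ(1−μ) = 0.90·0.10 = 0.090.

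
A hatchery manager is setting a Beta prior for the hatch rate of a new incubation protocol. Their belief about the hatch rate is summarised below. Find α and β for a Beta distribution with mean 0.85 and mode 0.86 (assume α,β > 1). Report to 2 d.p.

α = 61.20, β = 10.80

With s = α+β: μ = α/s and mode = (α−1)/(s−2). Eliminating α = μs,
μs − 1 = m(s−2) ⇒ s(μ−m) = 1−2m ⇒ s = -0.72/-0.01 = 72.0000.
So α = μs = 61.20, β = (1−μ)s = 10.80.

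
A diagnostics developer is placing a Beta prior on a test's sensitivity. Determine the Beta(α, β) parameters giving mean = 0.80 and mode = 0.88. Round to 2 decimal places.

α = 7.60, β = 1.90

With s = α+β: μ = α/s and mode = (α−1)/(s−2). Eliminating α = μs,
μs − 1 = m(s−2) ⇒ s(μ−m) = 1−2m ⇒ s = -0.76/-0.08 = 9.5000.
So α = μs = 7.60, β = (1−μ)s = 1.90.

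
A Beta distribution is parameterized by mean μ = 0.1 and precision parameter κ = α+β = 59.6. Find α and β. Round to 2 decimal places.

α = 5.96, β = 53.64

Split κ in proportion μ : (1−μ): α = 0.1·59.6 = 5.96, β = 59.6 − 5.96 = 53.64.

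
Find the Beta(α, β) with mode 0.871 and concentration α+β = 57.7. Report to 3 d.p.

For α,β>1 the mode is (α−1)/(α+β−2), so α = mode·(κ−2)+1 = 0.871×55.7+1 = 49.515.
And β = (1−mode)·(κ−2)+1 = 0.129×55.7+1 = 8.185.

α = 49.515, β = 8.185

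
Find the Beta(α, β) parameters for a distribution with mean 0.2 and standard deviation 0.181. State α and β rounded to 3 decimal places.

σ² = 0.181² = 0.032761.
With s = α+β, Var = μ(1−μ)/(s+1), so s+1 = (0.2×0.8)/0.032761 = 4.8839 and s = 3.8839.
α = μs = 0.777, β = (1−μ)s = 3.107.

α = 0.777, β = 3.107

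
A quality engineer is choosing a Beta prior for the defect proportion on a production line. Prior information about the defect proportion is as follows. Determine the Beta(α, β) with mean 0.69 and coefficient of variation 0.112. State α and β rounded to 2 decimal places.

α = 24.02, β = 10.79

σ = CV·μ = 0.112×0.69 = 0.07728, so σ² = 0.005972.
s+1 = μ(1−μ)/σ² = 0.2139/0.005972 = 35.8160, so s = α+β = 34.8160.
α = μs = 24.02, β = (1−μ)s = 10.79.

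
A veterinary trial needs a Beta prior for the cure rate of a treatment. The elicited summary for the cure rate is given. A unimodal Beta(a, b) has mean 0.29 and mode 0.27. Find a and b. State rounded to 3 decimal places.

a = 6.670, b = 16.330

Let s = a+b. Mean gives a = μs = 0.29s; mode gives (a−1)/(s−2) = 0.27.
Substituting: 0.29s − 1 = 0.27(s−2) = 0.27s − 0.54, so 0.02s = 0.46 and s = 23.0000.
Then a = 0.29×23.0000 = 6.670 and b = s−a = 16.330.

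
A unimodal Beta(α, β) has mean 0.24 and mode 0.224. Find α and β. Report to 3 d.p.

With s = α+β: μ = α/s and mode = (α−1)/(s−2). Eliminating α = μs,
μs − 1 = m(s−2) ⇒ s(μ−m) = 1−2m ⇒ s = 0.552/0.016 = 34.5000.
So α = μs = 8.280, β = (1−μ)s = 26.220.

α = 8.280, β = 26.220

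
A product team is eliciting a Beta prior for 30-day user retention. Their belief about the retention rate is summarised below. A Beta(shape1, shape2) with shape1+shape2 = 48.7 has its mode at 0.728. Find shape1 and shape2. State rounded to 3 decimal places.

Since the density peak of Beta(shape1,shape2) is at (shape1−1)/(shape1+shape2−2),
shape1 = 1 + 0.728(48.7−2) = 34.998 and shape2 = 48.7 − 34.998 = 13.702.

shape1 = 34.998, shape2 = 13.702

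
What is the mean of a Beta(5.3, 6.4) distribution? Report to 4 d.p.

0.4530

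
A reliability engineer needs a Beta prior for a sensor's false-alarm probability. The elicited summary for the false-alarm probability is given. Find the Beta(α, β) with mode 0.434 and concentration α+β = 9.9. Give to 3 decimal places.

α = 4.429, β = 5.471

For α,β>1 the mode is (α−1)/(α+β−2), so α = mode·(κ−2)+1 = 0.434×7.9+1 = 4.429.
And β = (1−mode)·(κ−2)+1 = 0.566×7.9+1 = 5.471.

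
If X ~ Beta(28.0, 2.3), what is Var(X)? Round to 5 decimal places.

0.00224

α+β = 30.3 and αβ = 64.40, so Var = αβ/[(α+β)²(α+β+1)] = 64.40/28736.217 = 0.00224.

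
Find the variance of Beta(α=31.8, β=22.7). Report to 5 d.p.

α+β = 54.5 and αβ = 721.86, so Var = αβ/[(α+β)²(α+β+1)] = 721.86/164848.875 = 0.00438.

0.00438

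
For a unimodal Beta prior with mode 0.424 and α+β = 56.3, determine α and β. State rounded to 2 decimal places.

α = 24.02, β = 32.28

Mode = (α−1)/(κ−2) with κ = α+β, so α−1 = 0.424·54.3 = 23.02.
α = 24.02; β = κ − α = 32.28.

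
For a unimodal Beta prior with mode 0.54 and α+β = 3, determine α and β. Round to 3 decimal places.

α = 1.540, β = 1.460

For α,β>1 the mode is (α−1)/(α+β−2), so α = mode·(κ−2)+1 = 0.54×1+1 = 1.540.
And β = (1−mode)·(κ−2)+1 = 0.46×1+1 = 1.460.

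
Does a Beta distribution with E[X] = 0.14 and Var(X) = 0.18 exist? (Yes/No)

No

A Beta with mean μ has variance μ(1−μ)/(α+β+1) < μ(1−μ).
Here μ(1−μ) = 0.14×0.86 = 0.1204, and 0.18 ≥ 0.1204.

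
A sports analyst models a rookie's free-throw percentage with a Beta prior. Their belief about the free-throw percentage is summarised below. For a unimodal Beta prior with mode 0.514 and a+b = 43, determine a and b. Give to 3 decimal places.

a = 22.074, b = 20.926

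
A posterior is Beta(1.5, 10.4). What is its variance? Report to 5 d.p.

Var = αβ/[(α+β)²(α+β+1)] = (1.5×10.4)/(11.9²×12.9) = 15.60/1826.769 = 0.00854.

0.00854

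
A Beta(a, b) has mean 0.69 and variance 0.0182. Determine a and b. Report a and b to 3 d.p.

a = 7.419, b = 3.333

Write ν = a+b; then a = μν and Var = μ(1−μ)/(ν+1).
ν = μ(1−μ)/Var − 1 = 0.2139/0.0182 − 1 = 10.7527.
a = 0.69·10.7527 = 7.419, b = 0.31·10.7527 = 3.333.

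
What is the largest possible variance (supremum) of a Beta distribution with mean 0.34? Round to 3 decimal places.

0.224

Var = μ(1−μ)/(α+β+1), which approaches μ(1−μ) as α+β → 0.
So the supremum is μ(1−μ) = 0.34×0.66 = 0.224.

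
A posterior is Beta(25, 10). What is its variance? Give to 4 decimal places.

0.0057

α+β = 35 and αβ = 250, so Var = αβ/[(α+β)²(α+β+1)] = 250/44100 = 0.0057.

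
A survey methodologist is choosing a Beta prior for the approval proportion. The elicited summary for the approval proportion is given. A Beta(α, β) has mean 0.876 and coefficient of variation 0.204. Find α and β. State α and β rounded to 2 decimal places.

α = 2.10, β = 0.30

Var = (CV·μ)² = (0.204×0.876)² = 0.031935.
α+β = μ(1−μ)/Var − 1 = 0.108624/0.031935 − 1 = 2.4014.
Thus α = 0.876·2.4014 = 2.10 and β = 0.124·2.4014 = 0.30.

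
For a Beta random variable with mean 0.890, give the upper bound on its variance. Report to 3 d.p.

Var = μ(1−μ)/(α+β+1), which approaches μ(1−μ) as α+β → 0.
So the supremum is μ(1−μ) = 0.890×0.110 = 0.098.

0.098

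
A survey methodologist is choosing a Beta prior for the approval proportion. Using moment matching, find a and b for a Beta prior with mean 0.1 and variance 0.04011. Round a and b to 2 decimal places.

Write ν = a+b; then a = μν and Var = μ(1−μ)/(ν+1).
ν = μ(1−μ)/Var − 1 = 0.09/0.04011 − 1 = 1.2438.
a = 0.1·1.2438 = 0.12, b = 0.9·1.2438 = 1.12.

a = 0.12, b = 1.12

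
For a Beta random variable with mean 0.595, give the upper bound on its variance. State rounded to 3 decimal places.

Var = μ(1−μ)/(α+β+1), which approaches μ(1−μ) as α+β → 0.
So the supremum is μ(1−μ) = 0.595×0.405 = 0.241.

0.241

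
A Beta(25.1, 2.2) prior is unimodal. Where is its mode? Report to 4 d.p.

With α,β > 1, mode = (α−1)/(α+β−2) = 24.1/25.3 = 0.9526.

0.9526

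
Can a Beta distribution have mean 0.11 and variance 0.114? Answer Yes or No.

No

A Beta with mean μ has variance μ(1−μ)/(α+β+1) < μ(1−μ).
Here μ(1−μ) = 0.11×0.89 = 0.0979, and 0.114 ≥ 0.0979.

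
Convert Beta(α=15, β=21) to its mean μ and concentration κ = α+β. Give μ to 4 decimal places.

μ = 0.4167, κ = 36

κ = α+β = 15+21 = 36; μ = α/κ = 15/36 = 0.4167.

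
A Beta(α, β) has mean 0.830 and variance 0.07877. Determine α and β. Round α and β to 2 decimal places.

α = 0.66, β = 0.13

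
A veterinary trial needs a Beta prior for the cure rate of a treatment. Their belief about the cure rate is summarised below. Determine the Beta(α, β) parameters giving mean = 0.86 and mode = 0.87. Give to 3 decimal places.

α = 63.640, β = 10.360

With s = α+β: μ = α/s and mode = (α−1)/(s−2). Eliminating α = μs,
μs − 1 = m(s−2) ⇒ s(μ−m) = 1−2m ⇒ s = -0.74/-0.01 = 74.0000.
So α = μs = 63.640, β = (1−μ)s = 10.360.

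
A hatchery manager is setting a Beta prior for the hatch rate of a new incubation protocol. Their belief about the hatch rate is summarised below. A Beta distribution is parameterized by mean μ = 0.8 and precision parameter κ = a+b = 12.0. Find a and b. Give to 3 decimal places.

a = 9.600, b = 2.400

Split κ in proportion μ : (1−μ): a = 0.8·12.0 = 9.600, b = 12.0 − 9.600 = 2.400.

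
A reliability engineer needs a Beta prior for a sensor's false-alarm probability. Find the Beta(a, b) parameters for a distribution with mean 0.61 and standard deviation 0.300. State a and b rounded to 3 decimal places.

Variance = 0.300² = 0.090000. The moment-matching identity a+b = μ(1−μ)/Var − 1 gives
a+b = 0.2379/0.090000 − 1 = 1.6433, so a = μ·1.6433 = 1.002 and b = (1−μ)·1.6433 = 0.641.

a = 1.002, b = 0.641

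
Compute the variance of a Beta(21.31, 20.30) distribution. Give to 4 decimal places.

μ = 21.31/41.61 = 0.512137; Var = μ(1−μ)/(α+β+1) = 0.2498527/42.61 = 0.0059.

0.0059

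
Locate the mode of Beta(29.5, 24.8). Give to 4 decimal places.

The density x^(α−1)(1−x)^(β−1) is maximised at (α−1)/(α+β−2) = 28.5/52.3 = 0.5449.

0.5449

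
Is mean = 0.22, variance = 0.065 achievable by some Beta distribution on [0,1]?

Yes

The Beta variance bound is σ² < μ(1−μ).
Here μ(1−μ) = 0.22×0.78 = 0.1716, and 0.065 < 0.1716.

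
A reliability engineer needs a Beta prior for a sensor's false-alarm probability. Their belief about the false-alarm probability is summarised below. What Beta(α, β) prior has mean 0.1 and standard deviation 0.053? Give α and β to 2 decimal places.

First σ² = 0.002809. Setting α = μn, β = (1−μ)n with n = α+β,
μ(1−μ)/(n+1) = 0.002809 ⇒ n+1 = 0.09/0.002809 = 32.0399 ⇒ n = 31.0399.
Hence α = 0.1×31.0399 = 3.10, β = 0.9×31.0399 = 27.94.

α = 3.10, β = 27.94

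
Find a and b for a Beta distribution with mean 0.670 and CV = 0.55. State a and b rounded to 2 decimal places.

a = 0.42, b = 0.21

σ = CV·μ = 0.55×0.670 = 0.36850, so σ² = 0.135792.
s+1 = μ(1−μ)/σ² = 0.221100/0.135792 = 1.6282, so s = a+b = 0.6282.
a = μs = 0.42, b = (1−μ)s = 0.21.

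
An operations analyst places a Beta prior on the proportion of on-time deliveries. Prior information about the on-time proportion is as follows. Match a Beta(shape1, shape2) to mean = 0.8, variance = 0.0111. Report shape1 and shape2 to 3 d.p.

shape1 = 10.732, shape2 = 2.683

Let s = shape1+shape2. The Beta variance is μ(1−μ)/(s+1).
So s+1 = μ(1−μ)/σ² = (0.8×0.2)/0.0111 = 0.16/0.0111 = 14.4144, giving s = 13.4144.
Then shape1 = μs = 0.8×13.4144 = 10.732 and shape2 = (1−μ)s = 0.2×13.4144 = 2.683.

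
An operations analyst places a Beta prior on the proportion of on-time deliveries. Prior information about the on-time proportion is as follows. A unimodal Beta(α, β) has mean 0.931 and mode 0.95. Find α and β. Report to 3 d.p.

With s = α+β: μ = α/s and mode = (α−1)/(s−2). Eliminating α = μs,
μs − 1 = m(s−2) ⇒ s(μ−m) = 1−2m ⇒ s = -0.90/-0.019 = 47.3684.
So α = μs = 44.100, β = (1−μ)s = 3.268.

α = 44.100, β = 3.268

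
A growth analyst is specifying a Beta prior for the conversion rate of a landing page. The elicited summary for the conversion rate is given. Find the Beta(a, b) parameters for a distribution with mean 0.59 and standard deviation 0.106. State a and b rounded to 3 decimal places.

a = 12.112, b = 8.417

σ² = 0.106² = 0.011236.
With s = a+b, Var = μ(1−μ)/(s+1), so s+1 = (0.59×0.41)/0.011236 = 21.5290 and s = 20.5290.
a = μs = 12.112, b = (1−μ)s = 8.417.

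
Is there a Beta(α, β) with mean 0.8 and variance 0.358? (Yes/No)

The Beta variance bound is σ² < μ(1−μ).
Here μ(1−μ) = 0.8×0.2 = 0.16, and 0.358 ≥ 0.16.

No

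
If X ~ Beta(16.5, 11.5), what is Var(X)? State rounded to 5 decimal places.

0.00835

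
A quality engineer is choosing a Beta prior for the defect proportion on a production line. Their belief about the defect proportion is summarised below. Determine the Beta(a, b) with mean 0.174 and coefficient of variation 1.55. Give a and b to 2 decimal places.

a = 0.17, b = 0.81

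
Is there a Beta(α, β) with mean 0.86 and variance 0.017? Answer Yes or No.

A Beta with mean μ has variance μ(1−μ)/(α+β+1) < μ(1−μ).
Here μ(1−μ) = 0.86×0.14 = 0.1204, and 0.017 < 0.1204.

Yes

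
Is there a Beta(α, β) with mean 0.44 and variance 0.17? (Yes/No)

The Beta variance bound is σ² < μ(1−μ).
Here μ(1−μ) = 0.44×0.56 = 0.2464, and 0.17 < 0.2464.

Yes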